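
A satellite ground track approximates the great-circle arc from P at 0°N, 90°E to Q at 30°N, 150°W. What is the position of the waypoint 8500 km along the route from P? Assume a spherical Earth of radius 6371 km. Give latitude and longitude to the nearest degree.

≈ 33°N, 164°E

From cos δ = sin φ₁ sin φ₂ + cos φ₁ cos φ₂ cos Δλ, the central angle is δ ≈ 2.019 rad (115.7°). The total great-circle distance is δ·R ≈ 2.019 × 6371 ≈ 12861 km, so the target fraction is f = 8500/12861 ≈ 0.661.
Interpolate at f ≈ 0.661 with slerp weights a = sin((1−f)δ)/sin δ ≈ 0.701, b = sin(fδ)/sin δ ≈ 1.078.
p = a·p₁ + b·p₂ ≈ (-0.809, 0.234, 0.539); φ = arcsin(p_z) ≈ 32.63°, λ = atan2(p_y, p_x) ≈ 163.84°.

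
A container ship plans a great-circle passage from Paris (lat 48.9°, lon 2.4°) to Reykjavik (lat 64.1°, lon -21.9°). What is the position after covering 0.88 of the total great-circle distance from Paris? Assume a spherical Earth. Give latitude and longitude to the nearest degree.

≈ lat 63°, lon -18°

Convert each endpoint to a unit vector on the sphere (x = cos φ cos λ, y = cos φ sin λ, z = sin φ).
The central angle between the endpoints is δ = arccos(p₁·p₂) ≈ 0.349 rad (20.0°).
Interpolate at f = 0.88 with slerp weights a = sin((1−f)δ)/sin δ ≈ 0.122, b = sin(fδ)/sin δ ≈ 0.884.
p = a·p₁ + b·p₂ ≈ (0.439, -0.141, 0.888); φ = arcsin(p_z) ≈ 62.57°, λ = atan2(p_y, p_x) ≈ -17.78°.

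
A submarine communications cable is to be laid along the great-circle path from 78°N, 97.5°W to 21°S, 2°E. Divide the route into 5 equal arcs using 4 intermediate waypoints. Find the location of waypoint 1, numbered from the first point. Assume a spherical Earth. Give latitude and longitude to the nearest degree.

≈ 66°N, 30°W

Convert each endpoint to a unit vector on the sphere (x = cos φ cos λ, y = cos φ sin λ, z = sin φ).
The central angle between the endpoints is δ = arccos(p₁·p₂) ≈ 1.963 rad (112.5°).
Interpolate at f = 1/5 with slerp weights a = sin((1−f)δ)/sin δ ≈ 1.082, b = sin(fδ)/sin δ ≈ 0.414.
p = a·p₁ + b·p₂ ≈ (0.357, -0.210, 0.910); φ = arcsin(p_z) ≈ 65.54°, λ = atan2(p_y, p_x) ≈ -30.42°.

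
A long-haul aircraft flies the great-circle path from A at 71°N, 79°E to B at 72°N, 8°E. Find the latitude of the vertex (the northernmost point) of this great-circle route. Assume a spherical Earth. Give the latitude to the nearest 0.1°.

The great circle lies in the plane with unit normal n̂ = (p₁ × p₂)/|p₁ × p₂|.
Here n̂_z ≈ -0.262; the vertex latitude is φ_max = arccos|n̂_z| ≈ 74.8°.

≈ 74.8°N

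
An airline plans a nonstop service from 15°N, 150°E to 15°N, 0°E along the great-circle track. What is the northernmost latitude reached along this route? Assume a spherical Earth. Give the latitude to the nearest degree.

≈ 46°N

The great circle lies in the plane with unit normal n̂ = (p₁ × p₂)/|p₁ × p₂|.
Here n̂_z ≈ -0.695; the vertex latitude is φ_max = arccos|n̂_z| ≈ 46.0°.
Check via Clairaut: cos φ_max = |cos φ₁| · sin C = cos(15.0°)·sin(46.0°) ≈ 0.695, again giving ≈ 46.0°.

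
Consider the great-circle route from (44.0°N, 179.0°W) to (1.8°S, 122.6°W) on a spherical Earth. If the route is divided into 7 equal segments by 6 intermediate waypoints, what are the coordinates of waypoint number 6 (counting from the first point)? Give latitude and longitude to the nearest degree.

≈ (6°N, 129°W)

Write both endpoints as unit vectors p₁, p₂ with components (cos φ cos λ, cos φ sin λ, sin φ).
The central angle between the endpoints is δ = arccos(p₁·p₂) ≈ 1.185 rad (67.9°).
Interpolate at f = 6/7 with slerp weights a = sin((1−f)δ)/sin δ ≈ 0.182, b = sin(fδ)/sin δ ≈ 0.917.
p = a·p₁ + b·p₂ ≈ (-0.625, -0.775, 0.098); φ = arcsin(p_z) ≈ 5.60°, λ = atan2(p_y, p_x) ≈ -128.89°.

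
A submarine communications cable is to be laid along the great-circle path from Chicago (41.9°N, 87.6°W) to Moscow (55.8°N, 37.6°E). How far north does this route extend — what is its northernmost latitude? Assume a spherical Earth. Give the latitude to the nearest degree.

≈ 69°N

The great circle lies in the plane with unit normal n̂ = (p₁ × p₂)/|p₁ × p₂|.
Here n̂_z ≈ +0.360; the vertex latitude is φ_max = arccos|n̂_z| ≈ 68.9°.
Check via Clairaut: cos φ_max = |cos φ₁| · sin C = cos(41.9°)·sin(28.9°) ≈ 0.360, again giving ≈ 68.9°.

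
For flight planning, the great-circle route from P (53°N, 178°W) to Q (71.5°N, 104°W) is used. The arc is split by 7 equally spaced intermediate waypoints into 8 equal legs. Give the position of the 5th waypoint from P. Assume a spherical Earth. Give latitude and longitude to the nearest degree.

Convert each endpoint to a unit vector on the sphere (x = cos φ cos λ, y = cos φ sin λ, z = sin φ).
The central angle between the endpoints is δ = arccos(p₁·p₂) ≈ 0.627 rad (35.9°).
Interpolate at f = 5/8 with slerp weights a = sin((1−f)δ)/sin δ ≈ 0.397, b = sin(fδ)/sin δ ≈ 0.651.
p = a·p₁ + b·p₂ ≈ (-0.289, -0.209, 0.934); φ = arcsin(p_z) ≈ 69.13°, λ = atan2(p_y, p_x) ≈ -144.14°.

≈ (69°N, 144°W)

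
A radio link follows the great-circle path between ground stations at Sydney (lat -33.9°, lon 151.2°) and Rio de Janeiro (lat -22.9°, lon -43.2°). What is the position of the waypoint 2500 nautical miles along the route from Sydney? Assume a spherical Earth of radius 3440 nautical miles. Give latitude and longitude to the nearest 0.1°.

From cos δ = sin φ₁ sin φ₂ + cos φ₁ cos φ₂ cos Δλ, the central angle is δ ≈ 2.122 rad (121.6°). The total great-circle distance is δ·R ≈ 2.122 × 3440 ≈ 7299 nmi, so the target fraction is f = 2500/7299 ≈ 0.343.
Interpolate at f ≈ 0.343 with slerp weights a = sin((1−f)δ)/sin δ ≈ 1.156, b = sin(fδ)/sin δ ≈ 0.780.
p = a·p₁ + b·p₂ ≈ (-0.317, -0.030, -0.948); φ = arcsin(p_z) ≈ -71.44°, λ = atan2(p_y, p_x) ≈ -174.65°.

≈ lat -71.4°, lon -174.6°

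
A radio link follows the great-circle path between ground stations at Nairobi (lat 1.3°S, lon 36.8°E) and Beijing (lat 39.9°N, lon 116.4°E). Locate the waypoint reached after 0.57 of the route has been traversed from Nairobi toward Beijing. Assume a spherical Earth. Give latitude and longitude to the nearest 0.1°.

≈ lat 27.5°N, lon 75.8°E

Write both endpoints as unit vectors p₁, p₂ with components (cos φ cos λ, cos φ sin λ, sin φ).
The central angle between the endpoints is δ = arccos(p₁·p₂) ≈ 1.447 rad (82.9°).
Interpolate at f = 0.57 with slerp weights a = sin((1−f)δ)/sin δ ≈ 0.587, b = sin(fδ)/sin δ ≈ 0.740.
p = a·p₁ + b·p₂ ≈ (0.218, 0.860, 0.461); φ = arcsin(p_z) ≈ 27.47°, λ = atan2(p_y, p_x) ≈ 75.80°.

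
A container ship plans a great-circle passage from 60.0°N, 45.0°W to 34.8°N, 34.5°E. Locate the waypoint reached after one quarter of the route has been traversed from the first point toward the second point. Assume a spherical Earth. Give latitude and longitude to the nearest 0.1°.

≈ 59.7°N, 17.3°W

Write both endpoints as unit vectors p₁, p₂ with components (cos φ cos λ, cos φ sin λ, sin φ).
The central angle between the endpoints is δ = arccos(p₁·p₂) ≈ 0.965 rad (55.3°).
Interpolate at f = 1/4 with slerp weights a = sin((1−f)δ)/sin δ ≈ 0.806, b = sin(fδ)/sin δ ≈ 0.291.
p = a·p₁ + b·p₂ ≈ (0.482, -0.150, 0.864); φ = arcsin(p_z) ≈ 59.72°, λ = atan2(p_y, p_x) ≈ -17.26°.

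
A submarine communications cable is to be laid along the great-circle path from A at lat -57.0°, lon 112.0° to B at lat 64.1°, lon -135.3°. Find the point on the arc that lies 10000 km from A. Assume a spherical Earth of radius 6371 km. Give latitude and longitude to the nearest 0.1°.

Convert each endpoint to a unit vector on the sphere (x = cos φ cos λ, y = cos φ sin λ, z = sin φ).
The central angle between the endpoints is δ = arccos(p₁·p₂) ≈ 2.580 rad (147.8°). The total great-circle distance is δ·R ≈ 2.580 × 6371 ≈ 16435 km, so the target fraction is f = 10000/16435 ≈ 0.608.
Interpolate at f ≈ 0.608 with slerp weights a = sin((1−f)δ)/sin δ ≈ 1.589, b = sin(fδ)/sin δ ≈ 1.877.
p = a·p₁ + b·p₂ ≈ (-0.907, 0.226, 0.355); φ = arcsin(p_z) ≈ 20.81°, λ = atan2(p_y, p_x) ≈ 166.01°.

≈ lat 20.8°, lon 166.0°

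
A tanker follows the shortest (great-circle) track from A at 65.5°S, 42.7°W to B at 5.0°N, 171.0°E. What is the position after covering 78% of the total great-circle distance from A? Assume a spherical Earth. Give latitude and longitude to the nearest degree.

≈ 19°S, 178°E

Write both endpoints as unit vectors p₁, p₂ with components (cos φ cos λ, cos φ sin λ, sin φ).
The central angle between the endpoints is δ = arccos(p₁·p₂) ≈ 2.008 rad (115.0°).
Interpolate at f = 0.78 with slerp weights a = sin((1−f)δ)/sin δ ≈ 0.472, b = sin(fδ)/sin δ ≈ 1.104.
p = a·p₁ + b·p₂ ≈ (-0.942, 0.039, -0.333); φ = arcsin(p_z) ≈ -19.45°, λ = atan2(p_y, p_x) ≈ 177.61°.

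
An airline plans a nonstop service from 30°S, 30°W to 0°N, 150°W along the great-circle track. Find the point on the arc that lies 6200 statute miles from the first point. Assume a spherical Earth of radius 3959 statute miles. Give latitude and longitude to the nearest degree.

Convert each endpoint to a unit vector on the sphere (x = cos φ cos λ, y = cos φ sin λ, z = sin φ).
The central angle between the endpoints is δ = arccos(p₁·p₂) ≈ 2.019 rad (115.7°). The total great-circle distance is δ·R ≈ 2.019 × 3959 ≈ 7992 mi, so the target fraction is f = 6200/7992 ≈ 0.776.
Interpolate at f ≈ 0.776 with slerp weights a = sin((1−f)δ)/sin δ ≈ 0.485, b = sin(fδ)/sin δ ≈ 1.109.
p = a·p₁ + b·p₂ ≈ (-0.597, -0.765, -0.243); φ = arcsin(p_z) ≈ -14.04°, λ = atan2(p_y, p_x) ≈ -127.97°.

≈ 14°S, 128°W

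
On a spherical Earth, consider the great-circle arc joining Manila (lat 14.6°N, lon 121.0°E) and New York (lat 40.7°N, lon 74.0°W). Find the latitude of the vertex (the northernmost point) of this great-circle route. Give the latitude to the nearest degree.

≈ 77°N

The great circle lies in the plane with unit normal n̂ = (p₁ × p₂)/|p₁ × p₂|.
Here n̂_z ≈ +0.226; the vertex latitude is φ_max = arccos|n̂_z| ≈ 76.9°.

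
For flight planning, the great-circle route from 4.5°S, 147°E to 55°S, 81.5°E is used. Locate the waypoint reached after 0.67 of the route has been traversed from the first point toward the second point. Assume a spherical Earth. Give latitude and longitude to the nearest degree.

Write both endpoints as unit vectors p₁, p₂ with components (cos φ cos λ, cos φ sin λ, sin φ).
The central angle between the endpoints is δ = arccos(p₁·p₂) ≈ 1.265 rad (72.5°).
Interpolate at f = 0.67 with slerp weights a = sin((1−f)δ)/sin δ ≈ 0.425, b = sin(fδ)/sin δ ≈ 0.786.
p = a·p₁ + b·p₂ ≈ (-0.289, 0.677, -0.677); φ = arcsin(p_z) ≈ -42.63°, λ = atan2(p_y, p_x) ≈ 113.11°.

≈ 43°S, 113°E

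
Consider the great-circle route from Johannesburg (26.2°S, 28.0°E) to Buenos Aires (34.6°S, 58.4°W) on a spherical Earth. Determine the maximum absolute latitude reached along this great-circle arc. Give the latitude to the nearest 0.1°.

The great circle lies in the plane with unit normal n̂ = (p₁ × p₂)/|p₁ × p₂|.
Here n̂_z ≈ -0.772; the vertex latitude is φ_max = arccos|n̂_z| ≈ 39.5°.

≈ 39.5°S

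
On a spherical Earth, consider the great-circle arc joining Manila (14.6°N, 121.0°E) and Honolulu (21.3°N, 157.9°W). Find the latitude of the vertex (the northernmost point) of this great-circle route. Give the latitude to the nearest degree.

The great circle lies in the plane with unit normal n̂ = (p₁ × p₂)/|p₁ × p₂|.
Here n̂_z ≈ +0.916; the vertex latitude is φ_max = arccos|n̂_z| ≈ 23.7°.
Check via Clairaut: cos φ_max = |cos φ₁| · sin C = cos(14.6°)·sin(71.1°) ≈ 0.916, again giving ≈ 23.7°.

≈ 24°N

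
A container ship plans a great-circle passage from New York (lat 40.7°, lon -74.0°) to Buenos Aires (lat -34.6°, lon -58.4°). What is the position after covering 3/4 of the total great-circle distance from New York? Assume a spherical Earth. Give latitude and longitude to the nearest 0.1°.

≈ lat -15.8°, lon -62.5°

Convert each endpoint to a unit vector on the sphere (x = cos φ cos λ, y = cos φ sin λ, z = sin φ).
The central angle between the endpoints is δ = arccos(p₁·p₂) ≈ 1.338 rad (76.7°).
Interpolate at f = 3/4 with slerp weights a = sin((1−f)δ)/sin δ ≈ 0.337, b = sin(fδ)/sin δ ≈ 0.867.
p = a·p₁ + b·p₂ ≈ (0.444, -0.854, -0.272); φ = arcsin(p_z) ≈ -15.79°, λ = atan2(p_y, p_x) ≈ -62.50°.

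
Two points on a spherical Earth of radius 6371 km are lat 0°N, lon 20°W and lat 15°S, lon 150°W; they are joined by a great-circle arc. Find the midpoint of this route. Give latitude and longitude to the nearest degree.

≈ lat 17°S, lon 83°W

The haversine formula gives a central angle δ ≈ 2.241 rad (128.4°) between the endpoints.
Interpolate at f = 1/2 with slerp weights a = sin((1−f)δ)/sin δ ≈ 1.148, b = sin(fδ)/sin δ ≈ 1.148.
p = a·p₁ + b·p₂ ≈ (0.118, -0.947, -0.297); φ = arcsin(p_z) ≈ -17.29°, λ = atan2(p_y, p_x) ≈ -82.87°.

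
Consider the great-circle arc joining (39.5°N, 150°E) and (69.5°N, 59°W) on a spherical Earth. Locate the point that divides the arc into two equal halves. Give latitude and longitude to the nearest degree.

≈ (73°N, 170°E)

Write both endpoints as unit vectors p₁, p₂ with components (cos φ cos λ, cos φ sin λ, sin φ).
The central angle between the endpoints is δ = arccos(p₁·p₂) ≈ 1.203 rad (68.9°).
Interpolate at f = 1/2 with slerp weights a = sin((1−f)δ)/sin δ ≈ 0.606, b = sin(fδ)/sin δ ≈ 0.606.
p = a·p₁ + b·p₂ ≈ (-0.296, 0.052, 0.954); φ = arcsin(p_z) ≈ 72.52°, λ = atan2(p_y, p_x) ≈ 170.05°.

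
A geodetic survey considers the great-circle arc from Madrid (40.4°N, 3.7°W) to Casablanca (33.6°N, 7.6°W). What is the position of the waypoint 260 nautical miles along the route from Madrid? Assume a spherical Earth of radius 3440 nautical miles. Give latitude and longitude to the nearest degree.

The haversine formula gives a central angle δ ≈ 0.131 rad (7.5°) between the endpoints. The total great-circle distance is δ·R ≈ 0.131 × 3440 ≈ 449 nmi, so the target fraction is f = 260/449 ≈ 0.579.
Interpolate at f ≈ 0.579 with slerp weights a = sin((1−f)δ)/sin δ ≈ 0.422, b = sin(fδ)/sin δ ≈ 0.580.
p = a·p₁ + b·p₂ ≈ (0.800, -0.085, 0.595); φ = arcsin(p_z) ≈ 36.48°, λ = atan2(p_y, p_x) ≈ -6.04°.

≈ 36°N, 6°W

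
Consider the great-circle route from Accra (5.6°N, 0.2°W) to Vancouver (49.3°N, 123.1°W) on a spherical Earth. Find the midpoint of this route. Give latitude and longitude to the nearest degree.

≈ 45°N, 41°W

From cos δ = sin φ₁ sin φ₂ + cos φ₁ cos φ₂ cos Δλ, the central angle is δ ≈ 1.853 rad (106.2°).
Interpolate at f = 1/2 with slerp weights a = sin((1−f)δ)/sin δ ≈ 0.832, b = sin(fδ)/sin δ ≈ 0.832.
p = a·p₁ + b·p₂ ≈ (0.532, -0.458, 0.712); φ = arcsin(p_z) ≈ 45.43°, λ = atan2(p_y, p_x) ≈ -40.70°.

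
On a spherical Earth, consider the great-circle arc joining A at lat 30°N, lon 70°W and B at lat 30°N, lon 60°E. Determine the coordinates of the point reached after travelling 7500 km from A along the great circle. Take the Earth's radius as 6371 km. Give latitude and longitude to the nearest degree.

≈ lat 51°N, lon 21°E

From cos δ = sin φ₁ sin φ₂ + cos φ₁ cos φ₂ cos Δλ, the central angle is δ ≈ 1.805 rad (103.4°). The total great-circle distance is δ·R ≈ 1.805 × 6371 ≈ 11500 km, so the target fraction is f = 7500/11500 ≈ 0.652.
Interpolate at f ≈ 0.652 with slerp weights a = sin((1−f)δ)/sin δ ≈ 0.604, b = sin(fδ)/sin δ ≈ 0.949.
p = a·p₁ + b·p₂ ≈ (0.590, 0.221, 0.777); φ = arcsin(p_z) ≈ 50.96°, λ = atan2(p_y, p_x) ≈ 20.51°.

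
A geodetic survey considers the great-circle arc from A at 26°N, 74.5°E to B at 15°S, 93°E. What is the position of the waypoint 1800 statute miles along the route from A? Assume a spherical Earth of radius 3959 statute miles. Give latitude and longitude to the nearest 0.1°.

≈ 2.2°N, 85.5°E

From cos δ = sin φ₁ sin φ₂ + cos φ₁ cos φ₂ cos Δλ, the central angle is δ ≈ 0.782 rad (44.8°). The total great-circle distance is δ·R ≈ 0.782 × 3959 ≈ 3094 mi, so the target fraction is f = 1800/3094 ≈ 0.582.
Interpolate at f ≈ 0.582 with slerp weights a = sin((1−f)δ)/sin δ ≈ 0.456, b = sin(fδ)/sin δ ≈ 0.623.
p = a·p₁ + b·p₂ ≈ (0.078, 0.996, 0.038); φ = arcsin(p_z) ≈ 2.20°, λ = atan2(p_y, p_x) ≈ 85.52°.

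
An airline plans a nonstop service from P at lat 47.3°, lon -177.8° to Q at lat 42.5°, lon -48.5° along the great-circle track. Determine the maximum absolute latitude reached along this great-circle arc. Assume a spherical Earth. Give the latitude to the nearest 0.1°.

The great circle lies in the plane with unit normal n̂ = (p₁ × p₂)/|p₁ × p₂|.
Here n̂_z ≈ +0.393; the vertex latitude is φ_max = arccos|n̂_z| ≈ 66.8°.

≈ 66.8°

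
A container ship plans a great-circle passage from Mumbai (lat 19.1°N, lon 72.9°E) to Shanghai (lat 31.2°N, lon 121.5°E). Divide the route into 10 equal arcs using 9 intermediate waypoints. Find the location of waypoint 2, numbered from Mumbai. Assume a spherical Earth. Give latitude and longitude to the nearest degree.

Write both endpoints as unit vectors p₁, p₂ with components (cos φ cos λ, cos φ sin λ, sin φ).
The central angle between the endpoints is δ = arccos(p₁·p₂) ≈ 0.790 rad (45.2°).
Interpolate at f = 2/10 with slerp weights a = sin((1−f)δ)/sin δ ≈ 0.832, b = sin(fδ)/sin δ ≈ 0.221.
p = a·p₁ + b·p₂ ≈ (0.132, 0.913, 0.387); φ = arcsin(p_z) ≈ 22.76°, λ = atan2(p_y, p_x) ≈ 81.77°.

≈ lat 23°N, lon 82°E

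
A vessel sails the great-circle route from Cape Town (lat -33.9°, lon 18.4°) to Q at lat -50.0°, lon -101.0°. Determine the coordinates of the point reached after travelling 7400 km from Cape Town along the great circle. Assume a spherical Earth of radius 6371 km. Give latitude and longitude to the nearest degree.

≈ lat -58°, lon -81°

Convert each endpoint to a unit vector on the sphere (x = cos φ cos λ, y = cos φ sin λ, z = sin φ).
The central angle between the endpoints is δ = arccos(p₁·p₂) ≈ 1.405 rad (80.5°). The total great-circle distance is δ·R ≈ 1.405 × 6371 ≈ 8949 km, so the target fraction is f = 7400/8949 ≈ 0.827.
Interpolate at f ≈ 0.827 with slerp weights a = sin((1−f)δ)/sin δ ≈ 0.244, b = sin(fδ)/sin δ ≈ 0.930.
p = a·p₁ + b·p₂ ≈ (0.078, -0.523, -0.849); φ = arcsin(p_z) ≈ -58.08°, λ = atan2(p_y, p_x) ≈ -81.50°.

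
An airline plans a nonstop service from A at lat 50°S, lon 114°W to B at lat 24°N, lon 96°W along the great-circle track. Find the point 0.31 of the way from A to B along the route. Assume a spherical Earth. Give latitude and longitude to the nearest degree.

≈ lat 27°S, lon 107°W

Write both endpoints as unit vectors p₁, p₂ with components (cos φ cos λ, cos φ sin λ, sin φ).
The central angle between the endpoints is δ = arccos(p₁·p₂) ≈ 1.321 rad (75.7°).
Interpolate at f = 0.31 with slerp weights a = sin((1−f)δ)/sin δ ≈ 0.816, b = sin(fδ)/sin δ ≈ 0.411.
p = a·p₁ + b·p₂ ≈ (-0.253, -0.852, -0.458); φ = arcsin(p_z) ≈ -27.24°, λ = atan2(p_y, p_x) ≈ -106.50°.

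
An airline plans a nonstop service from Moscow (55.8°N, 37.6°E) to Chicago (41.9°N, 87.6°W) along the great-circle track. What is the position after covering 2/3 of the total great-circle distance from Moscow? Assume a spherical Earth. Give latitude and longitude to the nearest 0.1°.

From cos δ = sin φ₁ sin φ₂ + cos φ₁ cos φ₂ cos Δλ, the central angle is δ ≈ 1.254 rad (71.9°).
Interpolate at f = 2/3 with slerp weights a = sin((1−f)δ)/sin δ ≈ 0.427, b = sin(fδ)/sin δ ≈ 0.781.
p = a·p₁ + b·p₂ ≈ (0.215, -0.434, 0.875); φ = arcsin(p_z) ≈ 61.03°, λ = atan2(p_y, p_x) ≈ -63.70°.

≈ 61.0°N, 63.7°W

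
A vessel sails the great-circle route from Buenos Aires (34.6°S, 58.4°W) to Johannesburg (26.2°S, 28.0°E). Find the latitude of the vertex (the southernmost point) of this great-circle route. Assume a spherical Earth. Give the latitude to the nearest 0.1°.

≈ 39.5°S

The great circle lies in the plane with unit normal n̂ = (p₁ × p₂)/|p₁ × p₂|.
Here n̂_z ≈ +0.772; the vertex latitude is φ_max = arccos|n̂_z| ≈ 39.5°.
Check via Clairaut: cos φ_max = |cos φ₁| · sin C = cos(34.6°)·sin(110.3°) ≈ 0.772, again giving ≈ 39.5°.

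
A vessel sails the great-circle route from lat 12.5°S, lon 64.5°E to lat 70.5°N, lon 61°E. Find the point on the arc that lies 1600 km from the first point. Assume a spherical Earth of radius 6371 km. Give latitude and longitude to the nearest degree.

The haversine formula gives a central angle δ ≈ 1.449 rad (83.0°) between the endpoints. The total great-circle distance is δ·R ≈ 1.449 × 6371 ≈ 9233 km, so the target fraction is f = 1600/9233 ≈ 0.173.
Interpolate at f ≈ 0.173 with slerp weights a = sin((1−f)δ)/sin δ ≈ 0.938, b = sin(fδ)/sin δ ≈ 0.250.
p = a·p₁ + b·p₂ ≈ (0.435, 0.900, 0.033); φ = arcsin(p_z) ≈ 1.89°, λ = atan2(p_y, p_x) ≈ 64.21°.

≈ lat 2°N, lon 64°E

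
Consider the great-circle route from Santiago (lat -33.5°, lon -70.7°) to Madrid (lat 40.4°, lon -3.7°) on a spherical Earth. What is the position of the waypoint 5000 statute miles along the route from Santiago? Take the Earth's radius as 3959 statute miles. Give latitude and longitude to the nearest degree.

≈ lat 23°, lon -24°

The haversine formula gives a central angle δ ≈ 1.681 rad (96.3°) between the endpoints. The total great-circle distance is δ·R ≈ 1.681 × 3959 ≈ 6654 mi, so the target fraction is f = 5000/6654 ≈ 0.751.
Interpolate at f ≈ 0.751 with slerp weights a = sin((1−f)δ)/sin δ ≈ 0.408, b = sin(fδ)/sin δ ≈ 0.959.
p = a·p₁ + b·p₂ ≈ (0.841, -0.368, 0.396); φ = arcsin(p_z) ≈ 23.34°, λ = atan2(p_y, p_x) ≈ -23.65°.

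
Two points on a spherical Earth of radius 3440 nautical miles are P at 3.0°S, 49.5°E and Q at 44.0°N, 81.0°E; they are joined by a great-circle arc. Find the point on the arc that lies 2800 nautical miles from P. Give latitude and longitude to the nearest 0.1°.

From cos δ = sin φ₁ sin φ₂ + cos φ₁ cos φ₂ cos Δλ, the central angle is δ ≈ 0.957 rad (54.8°). The total great-circle distance is δ·R ≈ 0.957 × 3440 ≈ 3291 nmi, so the target fraction is f = 2800/3291 ≈ 0.851.
Interpolate at f ≈ 0.851 with slerp weights a = sin((1−f)δ)/sin δ ≈ 0.174, b = sin(fδ)/sin δ ≈ 0.889.
p = a·p₁ + b·p₂ ≈ (0.213, 0.764, 0.609); φ = arcsin(p_z) ≈ 37.50°, λ = atan2(p_y, p_x) ≈ 74.42°.

≈ 37.5°N, 74.4°E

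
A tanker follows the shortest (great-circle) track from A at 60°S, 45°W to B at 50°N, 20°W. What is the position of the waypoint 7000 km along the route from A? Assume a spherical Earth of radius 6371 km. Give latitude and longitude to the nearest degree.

≈ 2°N, 30°W

Convert each endpoint to a unit vector on the sphere (x = cos φ cos λ, y = cos φ sin λ, z = sin φ).
The central angle between the endpoints is δ = arccos(p₁·p₂) ≈ 1.952 rad (111.8°). The total great-circle distance is δ·R ≈ 1.952 × 6371 ≈ 12437 km, so the target fraction is f = 7000/12437 ≈ 0.563.
Interpolate at f ≈ 0.563 with slerp weights a = sin((1−f)δ)/sin δ ≈ 0.812, b = sin(fδ)/sin δ ≈ 0.960.
p = a·p₁ + b·p₂ ≈ (0.867, -0.498, 0.032); φ = arcsin(p_z) ≈ 1.83°, λ = atan2(p_y, p_x) ≈ -29.88°.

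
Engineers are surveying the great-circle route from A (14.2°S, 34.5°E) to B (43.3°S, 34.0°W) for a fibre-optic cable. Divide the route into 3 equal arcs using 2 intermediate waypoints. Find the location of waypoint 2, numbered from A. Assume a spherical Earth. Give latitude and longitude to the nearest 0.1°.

≈ (38.2°S, 6.2°W)

Write both endpoints as unit vectors p₁, p₂ with components (cos φ cos λ, cos φ sin λ, sin φ).
The central angle between the endpoints is δ = arccos(p₁·p₂) ≈ 1.130 rad (64.7°).
Interpolate at f = 2/3 with slerp weights a = sin((1−f)δ)/sin δ ≈ 0.407, b = sin(fδ)/sin δ ≈ 0.756.
p = a·p₁ + b·p₂ ≈ (0.781, -0.085, -0.618); φ = arcsin(p_z) ≈ -38.20°, λ = atan2(p_y, p_x) ≈ -6.17°.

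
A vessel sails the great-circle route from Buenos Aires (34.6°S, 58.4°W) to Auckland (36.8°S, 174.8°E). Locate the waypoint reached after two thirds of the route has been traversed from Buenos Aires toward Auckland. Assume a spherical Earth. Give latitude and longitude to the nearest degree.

≈ 55°S, 148°W

Convert each endpoint to a unit vector on the sphere (x = cos φ cos λ, y = cos φ sin λ, z = sin φ).
The central angle between the endpoints is δ = arccos(p₁·p₂) ≈ 1.625 rad (93.1°).
Interpolate at f = 2/3 with slerp weights a = sin((1−f)δ)/sin δ ≈ 0.516, b = sin(fδ)/sin δ ≈ 0.885.
p = a·p₁ + b·p₂ ≈ (-0.483, -0.298, -0.823); φ = arcsin(p_z) ≈ -55.43°, λ = atan2(p_y, p_x) ≈ -148.34°.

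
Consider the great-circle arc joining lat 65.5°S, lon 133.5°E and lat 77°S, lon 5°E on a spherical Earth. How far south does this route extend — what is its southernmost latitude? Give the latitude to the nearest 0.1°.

The great circle lies in the plane with unit normal n̂ = (p₁ × p₂)/|p₁ × p₂|.
Here n̂_z ≈ -0.130; the vertex latitude is φ_max = arccos|n̂_z| ≈ 82.5°.
Check via Clairaut: cos φ_max = |cos φ₁| · sin C = cos(65.5°)·sin(161.7°) ≈ 0.130, again giving ≈ 82.5°.

≈ 82.5°S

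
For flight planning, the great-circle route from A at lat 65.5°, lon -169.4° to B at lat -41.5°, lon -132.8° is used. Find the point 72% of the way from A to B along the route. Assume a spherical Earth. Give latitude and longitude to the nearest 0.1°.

≈ lat -11.3°, lon -140.8°

From cos δ = sin φ₁ sin φ₂ + cos φ₁ cos φ₂ cos Δλ, the central angle is δ ≈ 1.932 rad (110.7°).
Interpolate at f = 0.72 with slerp weights a = sin((1−f)δ)/sin δ ≈ 0.551, b = sin(fδ)/sin δ ≈ 1.052.
p = a·p₁ + b·p₂ ≈ (-0.760, -0.620, -0.196); φ = arcsin(p_z) ≈ -11.30°, λ = atan2(p_y, p_x) ≈ -140.78°.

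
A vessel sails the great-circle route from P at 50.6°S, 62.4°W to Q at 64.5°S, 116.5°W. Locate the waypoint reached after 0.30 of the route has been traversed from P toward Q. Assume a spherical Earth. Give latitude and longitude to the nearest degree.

≈ 57°S, 74°W

Write both endpoints as unit vectors p₁, p₂ with components (cos φ cos λ, cos φ sin λ, sin φ).
The central angle between the endpoints is δ = arccos(p₁·p₂) ≈ 0.540 rad (30.9°).
Interpolate at f = 0.30 with slerp weights a = sin((1−f)δ)/sin δ ≈ 0.718, b = sin(fδ)/sin δ ≈ 0.314.
p = a·p₁ + b·p₂ ≈ (0.151, -0.525, -0.838); φ = arcsin(p_z) ≈ -56.91°, λ = atan2(p_y, p_x) ≈ -73.96°.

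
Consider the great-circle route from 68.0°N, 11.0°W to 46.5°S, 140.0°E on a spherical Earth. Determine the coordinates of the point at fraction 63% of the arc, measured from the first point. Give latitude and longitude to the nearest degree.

The haversine formula gives a central angle δ ≈ 2.686 rad (153.9°) between the endpoints.
Interpolate at f = 0.63 with slerp weights a = sin((1−f)δ)/sin δ ≈ 1.906, b = sin(fδ)/sin δ ≈ 2.257.
p = a·p₁ + b·p₂ ≈ (-0.489, 0.862, 0.130); φ = arcsin(p_z) ≈ 7.46°, λ = atan2(p_y, p_x) ≈ 119.57°.

≈ 7°N, 120°E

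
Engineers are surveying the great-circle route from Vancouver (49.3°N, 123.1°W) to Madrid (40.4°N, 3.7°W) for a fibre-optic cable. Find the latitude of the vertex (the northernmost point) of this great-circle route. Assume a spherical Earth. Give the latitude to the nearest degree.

The great circle lies in the plane with unit normal n̂ = (p₁ × p₂)/|p₁ × p₂|.
Here n̂_z ≈ +0.447; the vertex latitude is φ_max = arccos|n̂_z| ≈ 63.5°.

≈ 63°N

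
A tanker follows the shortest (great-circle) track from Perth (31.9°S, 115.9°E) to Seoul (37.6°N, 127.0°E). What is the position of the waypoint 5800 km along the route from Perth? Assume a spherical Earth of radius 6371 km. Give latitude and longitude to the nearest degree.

≈ (20°N, 124°E)

Convert each endpoint to a unit vector on the sphere (x = cos φ cos λ, y = cos φ sin λ, z = sin φ).
The central angle between the endpoints is δ = arccos(p₁·p₂) ≈ 1.226 rad (70.3°). The total great-circle distance is δ·R ≈ 1.226 × 6371 ≈ 7813 km, so the target fraction is f = 5800/7813 ≈ 0.742.
Interpolate at f ≈ 0.742 with slerp weights a = sin((1−f)δ)/sin δ ≈ 0.330, b = sin(fδ)/sin δ ≈ 0.839.
p = a·p₁ + b·p₂ ≈ (-0.522, 0.783, 0.337); φ = arcsin(p_z) ≈ 19.72°, λ = atan2(p_y, p_x) ≈ 123.71°.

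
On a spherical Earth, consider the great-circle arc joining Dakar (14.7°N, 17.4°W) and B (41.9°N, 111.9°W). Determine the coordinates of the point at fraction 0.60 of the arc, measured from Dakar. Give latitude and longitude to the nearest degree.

From cos δ = sin φ₁ sin φ₂ + cos φ₁ cos φ₂ cos Δλ, the central angle is δ ≈ 1.458 rad (83.5°).
Interpolate at f = 0.60 with slerp weights a = sin((1−f)δ)/sin δ ≈ 0.554, b = sin(fδ)/sin δ ≈ 0.772.
p = a·p₁ + b·p₂ ≈ (0.297, -0.694, 0.656); φ = arcsin(p_z) ≈ 41.02°, λ = atan2(p_y, p_x) ≈ -66.81°.

≈ (41°N, 67°W)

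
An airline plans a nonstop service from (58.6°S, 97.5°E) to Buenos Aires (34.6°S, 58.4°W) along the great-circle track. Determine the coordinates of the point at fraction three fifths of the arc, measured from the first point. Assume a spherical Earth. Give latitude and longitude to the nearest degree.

≈ (67°S, 41°W)

Convert each endpoint to a unit vector on the sphere (x = cos φ cos λ, y = cos φ sin λ, z = sin φ).
The central angle between the endpoints is δ = arccos(p₁·p₂) ≈ 1.477 rad (84.7°).
Interpolate at f = 3/5 with slerp weights a = sin((1−f)δ)/sin δ ≈ 0.560, b = sin(fδ)/sin δ ≈ 0.778.
p = a·p₁ + b·p₂ ≈ (0.298, -0.257, -0.920); φ = arcsin(p_z) ≈ -66.86°, λ = atan2(p_y, p_x) ≈ -40.76°.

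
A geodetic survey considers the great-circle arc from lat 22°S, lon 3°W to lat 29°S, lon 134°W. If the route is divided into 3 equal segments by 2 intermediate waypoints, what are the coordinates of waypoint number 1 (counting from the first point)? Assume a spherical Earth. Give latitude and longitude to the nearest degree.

≈ lat 44°S, lon 39°W

From cos δ = sin φ₁ sin φ₂ + cos φ₁ cos φ₂ cos Δλ, the central angle is δ ≈ 1.929 rad (110.5°).
Interpolate at f = 1/3 with slerp weights a = sin((1−f)δ)/sin δ ≈ 1.025, b = sin(fδ)/sin δ ≈ 0.640.
p = a·p₁ + b·p₂ ≈ (0.560, -0.452, -0.694); φ = arcsin(p_z) ≈ -43.96°, λ = atan2(p_y, p_x) ≈ -38.95°.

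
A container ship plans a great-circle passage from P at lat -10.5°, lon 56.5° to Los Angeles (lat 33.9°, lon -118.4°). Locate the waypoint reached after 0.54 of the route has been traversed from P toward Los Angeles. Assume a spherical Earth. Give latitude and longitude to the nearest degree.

≈ lat 71°, lon 23°

Convert each endpoint to a unit vector on the sphere (x = cos φ cos λ, y = cos φ sin λ, z = sin φ).
The central angle between the endpoints is δ = arccos(p₁·p₂) ≈ 2.725 rad (156.1°).
Interpolate at f = 0.54 with slerp weights a = sin((1−f)δ)/sin δ ≈ 2.349, b = sin(fδ)/sin δ ≈ 2.460.
p = a·p₁ + b·p₂ ≈ (0.304, 0.130, 0.944); φ = arcsin(p_z) ≈ 70.73°, λ = atan2(p_y, p_x) ≈ 23.14°.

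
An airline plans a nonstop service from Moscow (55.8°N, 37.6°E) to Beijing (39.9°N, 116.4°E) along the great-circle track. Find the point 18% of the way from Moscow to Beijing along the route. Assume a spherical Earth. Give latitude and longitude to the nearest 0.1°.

Convert each endpoint to a unit vector on the sphere (x = cos φ cos λ, y = cos φ sin λ, z = sin φ).
The central angle between the endpoints is δ = arccos(p₁·p₂) ≈ 0.909 rad (52.1°).
Interpolate at f = 0.18 with slerp weights a = sin((1−f)δ)/sin δ ≈ 0.860, b = sin(fδ)/sin δ ≈ 0.207.
p = a·p₁ + b·p₂ ≈ (0.312, 0.437, 0.844); φ = arcsin(p_z) ≈ 57.52°, λ = atan2(p_y, p_x) ≈ 54.42°.

≈ (57.5°N, 54.4°E)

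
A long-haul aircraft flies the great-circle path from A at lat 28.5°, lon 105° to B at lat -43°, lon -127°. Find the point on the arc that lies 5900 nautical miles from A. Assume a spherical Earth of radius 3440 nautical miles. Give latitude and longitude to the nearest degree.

≈ lat -33°, lon -174°

From cos δ = sin φ₁ sin φ₂ + cos φ₁ cos φ₂ cos Δλ, the central angle is δ ≈ 2.376 rad (136.1°). The total great-circle distance is δ·R ≈ 2.376 × 3440 ≈ 8174 nmi, so the target fraction is f = 5900/8174 ≈ 0.722.
Interpolate at f ≈ 0.722 with slerp weights a = sin((1−f)δ)/sin δ ≈ 0.886, b = sin(fδ)/sin δ ≈ 1.428.
p = a·p₁ + b·p₂ ≈ (-0.830, -0.082, -0.551); φ = arcsin(p_z) ≈ -33.46°, λ = atan2(p_y, p_x) ≈ -174.36°.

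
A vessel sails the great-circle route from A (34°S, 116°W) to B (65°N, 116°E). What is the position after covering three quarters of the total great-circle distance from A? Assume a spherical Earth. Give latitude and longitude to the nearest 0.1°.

Write both endpoints as unit vectors p₁, p₂ with components (cos φ cos λ, cos φ sin λ, sin φ).
The central angle between the endpoints is δ = arccos(p₁·p₂) ≈ 2.378 rad (136.3°).
Interpolate at f = 3/4 with slerp weights a = sin((1−f)δ)/sin δ ≈ 0.810, b = sin(fδ)/sin δ ≈ 1.414.
p = a·p₁ + b·p₂ ≈ (-0.556, -0.067, 0.828); φ = arcsin(p_z) ≈ 55.92°, λ = atan2(p_y, p_x) ≈ -173.16°.

≈ (55.9°N, 173.2°W)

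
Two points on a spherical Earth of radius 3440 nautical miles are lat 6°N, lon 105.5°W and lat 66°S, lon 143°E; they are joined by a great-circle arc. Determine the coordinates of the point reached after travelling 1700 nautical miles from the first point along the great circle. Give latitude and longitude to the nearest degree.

Write both endpoints as unit vectors p₁, p₂ with components (cos φ cos λ, cos φ sin λ, sin φ).
The central angle between the endpoints is δ = arccos(p₁·p₂) ≈ 1.817 rad (104.1°). The total great-circle distance is δ·R ≈ 1.817 × 3440 ≈ 6251 nmi, so the target fraction is f = 1700/6251 ≈ 0.272.
Interpolate at f ≈ 0.272 with slerp weights a = sin((1−f)δ)/sin δ ≈ 1.000, b = sin(fδ)/sin δ ≈ 0.489.
p = a·p₁ + b·p₂ ≈ (-0.425, -0.838, -0.342); φ = arcsin(p_z) ≈ -20.02°, λ = atan2(p_y, p_x) ≈ -116.86°.

≈ lat 20°S, lon 117°W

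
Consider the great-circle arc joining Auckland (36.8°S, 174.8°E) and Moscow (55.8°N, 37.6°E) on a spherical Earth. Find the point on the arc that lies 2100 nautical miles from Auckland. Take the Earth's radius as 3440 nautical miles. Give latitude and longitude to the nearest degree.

≈ 9°S, 152°E

From cos δ = sin φ₁ sin φ₂ + cos φ₁ cos φ₂ cos Δλ, the central angle is δ ≈ 2.542 rad (145.7°). The total great-circle distance is δ·R ≈ 2.542 × 3440 ≈ 8745 nmi, so the target fraction is f = 2100/8745 ≈ 0.240.
Interpolate at f ≈ 0.240 with slerp weights a = sin((1−f)δ)/sin δ ≈ 1.658, b = sin(fδ)/sin δ ≈ 1.016.
p = a·p₁ + b·p₂ ≈ (-0.870, 0.469, -0.153); φ = arcsin(p_z) ≈ -8.80°, λ = atan2(p_y, p_x) ≈ 151.68°.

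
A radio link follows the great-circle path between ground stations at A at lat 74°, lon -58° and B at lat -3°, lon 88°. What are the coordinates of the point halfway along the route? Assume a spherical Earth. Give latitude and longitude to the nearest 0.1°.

≈ lat 49.2°, lon 76.7°

Write both endpoints as unit vectors p₁, p₂ with components (cos φ cos λ, cos φ sin λ, sin φ).
The central angle between the endpoints is δ = arccos(p₁·p₂) ≈ 1.853 rad (106.2°).
Interpolate at f = 1/2 with slerp weights a = sin((1−f)δ)/sin δ ≈ 0.832, b = sin(fδ)/sin δ ≈ 0.832.
p = a·p₁ + b·p₂ ≈ (0.151, 0.636, 0.757); φ = arcsin(p_z) ≈ 49.17°, λ = atan2(p_y, p_x) ≈ 76.68°.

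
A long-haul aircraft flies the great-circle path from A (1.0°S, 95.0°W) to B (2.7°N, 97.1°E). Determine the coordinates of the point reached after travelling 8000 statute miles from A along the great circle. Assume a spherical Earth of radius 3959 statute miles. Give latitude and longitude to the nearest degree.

≈ (8°N, 149°E)

Convert each endpoint to a unit vector on the sphere (x = cos φ cos λ, y = cos φ sin λ, z = sin φ).
The central angle between the endpoints is δ = arccos(p₁·p₂) ≈ 2.928 rad (167.8°). The total great-circle distance is δ·R ≈ 2.928 × 3959 ≈ 11594 mi, so the target fraction is f = 8000/11594 ≈ 0.690.
Interpolate at f ≈ 0.690 with slerp weights a = sin((1−f)δ)/sin δ ≈ 3.726, b = sin(fδ)/sin δ ≈ 4.257.
p = a·p₁ + b·p₂ ≈ (-0.850, 0.509, 0.136); φ = arcsin(p_z) ≈ 7.79°, λ = atan2(p_y, p_x) ≈ 149.11°.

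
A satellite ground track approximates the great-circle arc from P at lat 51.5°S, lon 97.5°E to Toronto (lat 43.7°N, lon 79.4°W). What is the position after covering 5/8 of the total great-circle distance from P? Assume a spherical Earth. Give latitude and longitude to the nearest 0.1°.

≈ lat 19.6°S, lon 66.1°W

Convert each endpoint to a unit vector on the sphere (x = cos φ cos λ, y = cos φ sin λ, z = sin φ).
The central angle between the endpoints is δ = arccos(p₁·p₂) ≈ 3.001 rad (171.9°).
Interpolate at f = 5/8 with slerp weights a = sin((1−f)δ)/sin δ ≈ 6.425, b = sin(fδ)/sin δ ≈ 6.793.
p = a·p₁ + b·p₂ ≈ (0.381, -0.861, -0.336); φ = arcsin(p_z) ≈ -19.61°, λ = atan2(p_y, p_x) ≈ -66.12°.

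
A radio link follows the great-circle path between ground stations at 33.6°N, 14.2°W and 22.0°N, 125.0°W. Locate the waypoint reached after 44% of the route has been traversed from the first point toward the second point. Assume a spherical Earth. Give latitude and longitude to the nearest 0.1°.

From cos δ = sin φ₁ sin φ₂ + cos φ₁ cos φ₂ cos Δλ, the central angle is δ ≈ 1.638 rad (93.8°).
Interpolate at f = 0.44 with slerp weights a = sin((1−f)δ)/sin δ ≈ 0.796, b = sin(fδ)/sin δ ≈ 0.661.
p = a·p₁ + b·p₂ ≈ (0.291, -0.665, 0.688); φ = arcsin(p_z) ≈ 43.48°, λ = atan2(p_y, p_x) ≈ -66.38°.

≈ 43.5°N, 66.4°W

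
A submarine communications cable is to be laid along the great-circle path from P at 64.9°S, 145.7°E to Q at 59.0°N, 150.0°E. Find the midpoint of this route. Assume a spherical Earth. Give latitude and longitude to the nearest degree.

≈ 3°S, 148°E

Write both endpoints as unit vectors p₁, p₂ with components (cos φ cos λ, cos φ sin λ, sin φ).
The central angle between the endpoints is δ = arccos(p₁·p₂) ≈ 2.163 rad (123.9°).
Interpolate at f = 1/2 with slerp weights a = sin((1−f)δ)/sin δ ≈ 1.064, b = sin(fδ)/sin δ ≈ 1.064.
p = a·p₁ + b·p₂ ≈ (-0.847, 0.528, -0.052); φ = arcsin(p_z) ≈ -2.95°, λ = atan2(p_y, p_x) ≈ 148.06°.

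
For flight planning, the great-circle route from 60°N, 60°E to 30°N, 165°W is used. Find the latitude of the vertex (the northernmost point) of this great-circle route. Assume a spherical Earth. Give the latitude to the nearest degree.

The great circle lies in the plane with unit normal n̂ = (p₁ × p₂)/|p₁ × p₂|.
Here n̂_z ≈ +0.309; the vertex latitude is φ_max = arccos|n̂_z| ≈ 72.0°.
Check via Clairaut: cos φ_max = |cos φ₁| · sin C = cos(60.0°)·sin(38.1°) ≈ 0.309, again giving ≈ 72.0°.

≈ 72°N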